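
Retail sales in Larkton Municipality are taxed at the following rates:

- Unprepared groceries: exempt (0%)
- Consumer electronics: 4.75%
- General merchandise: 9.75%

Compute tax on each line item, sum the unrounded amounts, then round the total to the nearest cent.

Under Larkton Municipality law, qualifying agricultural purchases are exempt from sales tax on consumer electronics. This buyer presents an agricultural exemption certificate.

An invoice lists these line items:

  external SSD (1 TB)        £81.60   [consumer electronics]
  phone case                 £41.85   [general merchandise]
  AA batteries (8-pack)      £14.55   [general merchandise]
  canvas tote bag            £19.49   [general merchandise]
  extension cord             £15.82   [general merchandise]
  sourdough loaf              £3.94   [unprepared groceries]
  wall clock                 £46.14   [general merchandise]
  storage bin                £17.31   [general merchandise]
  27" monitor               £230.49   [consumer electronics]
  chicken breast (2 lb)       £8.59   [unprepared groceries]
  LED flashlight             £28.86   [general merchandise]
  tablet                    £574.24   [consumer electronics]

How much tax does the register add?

External SSD (1 TB) £81.60: consumer electronics, buyer-exempt → 0% → £0.00
Phone case £41.85: general merchandise → 9.75% → £4.080375
AA batteries (8-pack) £14.55: general merchandise → 9.75% → £1.418625
Canvas tote bag £19.49: general merchandise → 9.75% → £1.900275
Extension cord £15.82: general merchandise → 9.75% → £1.54245
Sourdough loaf £3.94: unprepared groceries → 0% → £0.00
Wall clock £46.14: general merchandise → 9.75% → £4.49865
Storage bin £17.31: general merchandise → 9.75% → £1.687725
27" monitor £230.49: consumer electronics, buyer-exempt → 0% → £0.00
Chicken breast (2 lb) £8.59: unprepared groceries → 0% → £0.00
LED flashlight £28.86: general merchandise → 9.75% → £2.81385
Tablet £574.24: consumer electronics, buyer-exempt → 0% → £0.00
Unrounded tax sum = £17.94195 → £17.94

£17.94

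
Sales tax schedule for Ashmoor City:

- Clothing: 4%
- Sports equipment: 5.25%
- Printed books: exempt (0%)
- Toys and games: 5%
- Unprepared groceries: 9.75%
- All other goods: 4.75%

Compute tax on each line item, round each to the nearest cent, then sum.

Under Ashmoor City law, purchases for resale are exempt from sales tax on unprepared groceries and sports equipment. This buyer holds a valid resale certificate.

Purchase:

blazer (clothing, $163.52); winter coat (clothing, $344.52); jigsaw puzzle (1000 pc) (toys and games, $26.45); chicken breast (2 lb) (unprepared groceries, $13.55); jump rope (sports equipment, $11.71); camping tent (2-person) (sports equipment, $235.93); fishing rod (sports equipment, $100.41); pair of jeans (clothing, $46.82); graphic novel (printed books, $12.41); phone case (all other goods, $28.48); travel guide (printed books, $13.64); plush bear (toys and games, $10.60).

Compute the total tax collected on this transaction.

$25.39

Blazer $163.52: clothing → 4% → $6.54
Winter coat $344.52: clothing → 4% → $13.78
Jigsaw puzzle (1000 pc) $26.45: toys and games → 5% → $1.32
Chicken breast (2 lb) $13.55: unprepared groceries, buyer-exempt → 0% → $0.00
Jump rope $11.71: sports equipment, buyer-exempt → 0% → $0.00
Camping tent (2-person) $235.93: sports equipment, buyer-exempt → 0% → $0.00
Fishing rod $100.41: sports equipment, buyer-exempt → 0% → $0.00
Pair of jeans $46.82: clothing → 4% → $1.87
Graphic novel $12.41: printed books → 0% → $0.00
Phone case $28.48: all other goods → 4.75% → $1.35
Travel guide $13.64: printed books → 0% → $0.00
Plush bear $10.60: toys and games → 5% → $0.53
Total tax = $6.54 + $13.78 + $1.32 + $1.87 + $1.35 + $0.53 = $25.39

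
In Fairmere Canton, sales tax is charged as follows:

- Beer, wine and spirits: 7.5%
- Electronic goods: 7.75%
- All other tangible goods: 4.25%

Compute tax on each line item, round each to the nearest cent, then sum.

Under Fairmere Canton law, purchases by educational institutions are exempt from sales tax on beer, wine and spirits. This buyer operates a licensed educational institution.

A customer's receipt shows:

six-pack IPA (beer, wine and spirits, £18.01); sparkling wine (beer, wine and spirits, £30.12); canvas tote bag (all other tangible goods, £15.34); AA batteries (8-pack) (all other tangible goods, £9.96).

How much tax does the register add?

£1.07

Six-pack IPA £18.01: beer, wine and spirits, buyer-exempt → 0% → £0.00
Sparkling wine £30.12: beer, wine and spirits, buyer-exempt → 0% → £0.00
Canvas tote bag £15.34: all other tangible goods → 4.25% → £0.65
AA batteries (8-pack) £9.96: all other tangible goods → 4.25% → £0.42
Total tax = £0.65 + £0.42 = £1.07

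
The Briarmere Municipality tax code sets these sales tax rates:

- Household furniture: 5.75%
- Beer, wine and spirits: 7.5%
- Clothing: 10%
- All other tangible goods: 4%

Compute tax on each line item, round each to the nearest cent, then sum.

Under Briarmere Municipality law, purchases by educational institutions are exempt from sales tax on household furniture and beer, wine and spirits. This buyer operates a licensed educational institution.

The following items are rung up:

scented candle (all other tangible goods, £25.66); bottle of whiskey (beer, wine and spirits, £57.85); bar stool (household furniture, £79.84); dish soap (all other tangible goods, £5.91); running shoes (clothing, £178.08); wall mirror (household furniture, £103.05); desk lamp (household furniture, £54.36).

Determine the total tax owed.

£19.08

Scented candle £25.66: all other tangible goods → 4% → £1.03
Bottle of whiskey £57.85: beer, wine and spirits, buyer-exempt → 0% → £0.00
Bar stool £79.84: household furniture, buyer-exempt → 0% → £0.00
Dish soap £5.91: all other tangible goods → 4% → £0.24
Running shoes £178.08: clothing → 10% → £17.81
Wall mirror £103.05: household furniture, buyer-exempt → 0% → £0.00
Desk lamp £54.36: household furniture, buyer-exempt → 0% → £0.00
Total tax = £1.03 + £0.24 + £17.81 = £19.08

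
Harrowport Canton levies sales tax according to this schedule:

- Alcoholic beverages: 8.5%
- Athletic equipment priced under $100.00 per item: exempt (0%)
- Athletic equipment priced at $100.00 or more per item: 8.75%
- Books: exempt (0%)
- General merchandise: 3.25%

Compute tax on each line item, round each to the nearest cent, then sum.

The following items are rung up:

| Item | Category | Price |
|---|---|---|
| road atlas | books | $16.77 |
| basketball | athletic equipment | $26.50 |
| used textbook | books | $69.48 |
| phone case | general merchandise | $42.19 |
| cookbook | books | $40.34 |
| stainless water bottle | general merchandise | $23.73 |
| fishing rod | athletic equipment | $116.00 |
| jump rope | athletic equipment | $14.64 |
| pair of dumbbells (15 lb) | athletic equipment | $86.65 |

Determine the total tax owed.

Road atlas $16.77: books → 0% → $0.00
Basketball $26.50: athletic equipment, under $100.00 → 0% → $0.00
Used textbook $69.48: books → 0% → $0.00
Phone case $42.19: general merchandise → 3.25% → $1.37
Cookbook $40.34: books → 0% → $0.00
Stainless water bottle $23.73: general merchandise → 3.25% → $0.77
Fishing rod $116.00: athletic equipment, $100.00 or more → 8.75% → $10.15
Jump rope $14.64: athletic equipment, under $100.00 → 0% → $0.00
Pair of dumbbells (15 lb) $86.65: athletic equipment, under $100.00 → 0% → $0.00
Total tax = $1.37 + $0.77 + $10.15 = $12.29

$12.29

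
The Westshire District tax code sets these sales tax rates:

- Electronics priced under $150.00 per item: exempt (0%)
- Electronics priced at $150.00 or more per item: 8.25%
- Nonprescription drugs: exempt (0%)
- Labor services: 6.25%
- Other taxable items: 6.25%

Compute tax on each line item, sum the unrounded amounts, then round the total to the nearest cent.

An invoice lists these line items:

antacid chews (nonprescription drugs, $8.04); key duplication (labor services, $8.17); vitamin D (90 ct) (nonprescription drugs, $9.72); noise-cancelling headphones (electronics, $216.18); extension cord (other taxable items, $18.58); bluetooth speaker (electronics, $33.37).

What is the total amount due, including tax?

Antacid chews $8.04: nonprescription drugs → 0% → $0.00
Key duplication $8.17: labor services → 6.25% → $0.510625
Vitamin D (90 ct) $9.72: nonprescription drugs → 0% → $0.00
Noise-cancelling headphones $216.18: electronics, $150.00 or more → 8.25% → $17.83485
Extension cord $18.58: other taxable items → 6.25% → $1.16125
Bluetooth speaker $33.37: electronics, under $150.00 → 0% → $0.00
Subtotal = $294.06; unrounded tax = $19.506725 → $19.51; total due = $313.57

$313.57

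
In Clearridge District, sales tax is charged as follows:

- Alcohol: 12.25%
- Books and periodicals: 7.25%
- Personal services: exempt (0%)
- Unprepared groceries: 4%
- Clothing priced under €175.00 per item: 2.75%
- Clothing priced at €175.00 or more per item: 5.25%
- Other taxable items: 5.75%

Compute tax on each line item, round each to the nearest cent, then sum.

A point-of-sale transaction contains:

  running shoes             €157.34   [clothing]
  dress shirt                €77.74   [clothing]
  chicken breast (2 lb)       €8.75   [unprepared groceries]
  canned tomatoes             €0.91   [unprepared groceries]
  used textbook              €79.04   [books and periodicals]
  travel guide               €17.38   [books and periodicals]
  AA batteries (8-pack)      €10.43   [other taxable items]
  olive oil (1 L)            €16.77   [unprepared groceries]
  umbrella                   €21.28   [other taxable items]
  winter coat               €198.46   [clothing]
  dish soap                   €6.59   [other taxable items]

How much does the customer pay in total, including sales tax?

€621.83

Running shoes €157.34: clothing, under €175.00 → 2.75% → €4.33
Dress shirt €77.74: clothing, under €175.00 → 2.75% → €2.14
Chicken breast (2 lb) €8.75: unprepared groceries → 4% → €0.35
Canned tomatoes €0.91: unprepared groceries → 4% → €0.04
Used textbook €79.04: books and periodicals → 7.25% → €5.73
Travel guide €17.38: books and periodicals → 7.25% → €1.26
AA batteries (8-pack) €10.43: other taxable items → 5.75% → €0.60
Olive oil (1 L) €16.77: unprepared groceries → 4% → €0.67
Umbrella €21.28: other taxable items → 5.75% → €1.22
Winter coat €198.46: clothing, €175.00 or more → 5.25% → €10.42
Dish soap €6.59: other taxable items → 5.75% → €0.38
Subtotal = €594.69; tax = €27.14; total due = €621.83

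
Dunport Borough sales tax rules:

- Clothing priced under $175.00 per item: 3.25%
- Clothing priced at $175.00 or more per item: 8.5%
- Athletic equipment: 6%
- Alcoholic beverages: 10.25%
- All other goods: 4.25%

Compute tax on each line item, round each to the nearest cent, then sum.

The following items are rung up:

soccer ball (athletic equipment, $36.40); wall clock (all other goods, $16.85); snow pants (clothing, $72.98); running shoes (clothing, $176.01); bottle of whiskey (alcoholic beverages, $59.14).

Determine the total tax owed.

$26.29

Soccer ball $36.40: athletic equipment → 6% → $2.18
Wall clock $16.85: all other goods → 4.25% → $0.72
Snow pants $72.98: clothing, under $175.00 → 3.25% → $2.37
Running shoes $176.01: clothing, $175.00 or more → 8.5% → $14.96
Bottle of whiskey $59.14: alcoholic beverages → 10.25% → $6.06
Total tax = $2.18 + $0.72 + $2.37 + $14.96 + $6.06 = $26.29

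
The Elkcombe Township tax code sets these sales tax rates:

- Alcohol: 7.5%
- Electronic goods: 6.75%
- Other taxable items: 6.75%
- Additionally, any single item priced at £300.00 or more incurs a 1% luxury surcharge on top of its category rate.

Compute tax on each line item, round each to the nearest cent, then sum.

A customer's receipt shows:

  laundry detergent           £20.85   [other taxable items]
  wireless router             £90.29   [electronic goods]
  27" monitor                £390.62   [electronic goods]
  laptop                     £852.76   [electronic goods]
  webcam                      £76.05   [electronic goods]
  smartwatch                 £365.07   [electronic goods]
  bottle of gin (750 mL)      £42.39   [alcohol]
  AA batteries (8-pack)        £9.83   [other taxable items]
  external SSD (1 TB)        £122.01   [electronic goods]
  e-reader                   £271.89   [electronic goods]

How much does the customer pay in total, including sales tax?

£2409.47

Laundry detergent £20.85: other taxable items → 6.75% → £1.41
Wireless router £90.29: electronic goods → 6.75% → £6.09
27" monitor £390.62: electronic goods → 6.75% + 1% surcharge = 7.75% → £30.27
Laptop £852.76: electronic goods → 6.75% + 1% surcharge = 7.75% → £66.09
Webcam £76.05: electronic goods → 6.75% → £5.13
Smartwatch £365.07: electronic goods → 6.75% + 1% surcharge = 7.75% → £28.29
Bottle of gin (750 mL) £42.39: alcohol → 7.5% → £3.18
AA batteries (8-pack) £9.83: other taxable items → 6.75% → £0.66
External SSD (1 TB) £122.01: electronic goods → 6.75% → £8.24
E-reader £271.89: electronic goods → 6.75% → £18.35
Subtotal = £2241.76; tax = £167.71; total due = £2409.47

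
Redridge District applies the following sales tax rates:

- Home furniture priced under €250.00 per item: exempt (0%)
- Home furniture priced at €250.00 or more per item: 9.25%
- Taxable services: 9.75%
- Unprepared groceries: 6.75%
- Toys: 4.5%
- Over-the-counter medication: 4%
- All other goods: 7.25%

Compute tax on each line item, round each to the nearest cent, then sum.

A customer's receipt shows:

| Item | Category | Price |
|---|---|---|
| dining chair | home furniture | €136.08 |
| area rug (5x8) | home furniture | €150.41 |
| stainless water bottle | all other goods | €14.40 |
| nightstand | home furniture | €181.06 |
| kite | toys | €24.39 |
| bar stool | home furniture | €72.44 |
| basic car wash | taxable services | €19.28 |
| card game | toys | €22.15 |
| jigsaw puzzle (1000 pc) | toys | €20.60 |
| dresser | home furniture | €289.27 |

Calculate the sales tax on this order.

Dining chair €136.08: home furniture, under €250.00 → 0% → €0.00
Area rug (5x8) €150.41: home furniture, under €250.00 → 0% → €0.00
Stainless water bottle €14.40: all other goods → 7.25% → €1.04
Nightstand €181.06: home furniture, under €250.00 → 0% → €0.00
Kite €24.39: toys → 4.5% → €1.10
Bar stool €72.44: home furniture, under €250.00 → 0% → €0.00
Basic car wash €19.28: taxable services → 9.75% → €1.88
Card game €22.15: toys → 4.5% → €1.00
Jigsaw puzzle (1000 pc) €20.60: toys → 4.5% → €0.93
Dresser €289.27: home furniture, €250.00 or more → 9.25% → €26.76
Total tax = €1.04 + €1.10 + €1.88 + €1.00 + €0.93 + €26.76 = €32.71

€32.71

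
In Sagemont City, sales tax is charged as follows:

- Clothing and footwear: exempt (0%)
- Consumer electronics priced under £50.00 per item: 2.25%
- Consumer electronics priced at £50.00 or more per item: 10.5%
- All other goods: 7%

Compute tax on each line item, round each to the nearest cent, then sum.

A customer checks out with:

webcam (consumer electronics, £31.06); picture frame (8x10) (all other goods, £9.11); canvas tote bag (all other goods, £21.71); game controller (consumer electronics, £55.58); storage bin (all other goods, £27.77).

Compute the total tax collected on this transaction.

Webcam £31.06: consumer electronics, under £50.00 → 2.25% → £0.70
Picture frame (8x10) £9.11: all other goods → 7% → £0.64
Canvas tote bag £21.71: all other goods → 7% → £1.52
Game controller £55.58: consumer electronics, £50.00 or more → 10.5% → £5.84
Storage bin £27.77: all other goods → 7% → £1.94
Total tax = £0.70 + £0.64 + £1.52 + £5.84 + £1.94 = £10.64

£10.64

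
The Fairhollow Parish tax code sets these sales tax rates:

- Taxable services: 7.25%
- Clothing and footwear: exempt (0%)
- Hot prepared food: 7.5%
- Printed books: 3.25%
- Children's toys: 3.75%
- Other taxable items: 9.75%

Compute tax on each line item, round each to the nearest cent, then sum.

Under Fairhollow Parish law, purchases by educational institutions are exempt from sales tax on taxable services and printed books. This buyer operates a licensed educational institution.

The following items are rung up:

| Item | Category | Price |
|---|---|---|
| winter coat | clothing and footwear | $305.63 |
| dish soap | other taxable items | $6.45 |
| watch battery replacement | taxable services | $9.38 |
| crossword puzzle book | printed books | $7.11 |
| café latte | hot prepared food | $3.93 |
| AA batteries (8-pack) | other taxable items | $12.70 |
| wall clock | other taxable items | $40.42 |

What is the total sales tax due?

$6.10

Winter coat $305.63: clothing and footwear → 0% → $0.00
Dish soap $6.45: other taxable items → 9.75% → $0.63
Watch battery replacement $9.38: taxable services, buyer-exempt → 0% → $0.00
Crossword puzzle book $7.11: printed books, buyer-exempt → 0% → $0.00
Café latte $3.93: hot prepared food → 7.5% → $0.29
AA batteries (8-pack) $12.70: other taxable items → 9.75% → $1.24
Wall clock $40.42: other taxable items → 9.75% → $3.94
Total tax = $0.63 + $0.29 + $1.24 + $3.94 = $6.10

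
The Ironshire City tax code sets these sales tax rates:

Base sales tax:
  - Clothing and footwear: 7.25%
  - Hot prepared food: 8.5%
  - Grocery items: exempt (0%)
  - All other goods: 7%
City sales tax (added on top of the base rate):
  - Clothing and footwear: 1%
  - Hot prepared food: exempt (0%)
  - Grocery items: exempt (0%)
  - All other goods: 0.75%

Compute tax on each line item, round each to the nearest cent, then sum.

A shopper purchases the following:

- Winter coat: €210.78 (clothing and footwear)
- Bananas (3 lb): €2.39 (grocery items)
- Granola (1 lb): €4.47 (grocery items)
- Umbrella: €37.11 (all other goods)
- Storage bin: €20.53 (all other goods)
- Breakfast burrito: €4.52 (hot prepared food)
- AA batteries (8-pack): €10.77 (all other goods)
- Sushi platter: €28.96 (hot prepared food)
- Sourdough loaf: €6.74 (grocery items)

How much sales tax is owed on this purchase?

€25.53

Winter coat €210.78: clothing and footwear → 7.25% + 1% city = 8.25% → €17.39
Bananas (3 lb) €2.39: grocery items → 0% + 0% city = 0% → €0.00
Granola (1 lb) €4.47: grocery items → 0% + 0% city = 0% → €0.00
Umbrella €37.11: all other goods → 7% + 0.75% city = 7.75% → €2.88
Storage bin €20.53: all other goods → 7% + 0.75% city = 7.75% → €1.59
Breakfast burrito €4.52: hot prepared food → 8.5% + 0% city = 8.5% → €0.38
AA batteries (8-pack) €10.77: all other goods → 7% + 0.75% city = 7.75% → €0.83
Sushi platter €28.96: hot prepared food → 8.5% + 0% city = 8.5% → €2.46
Sourdough loaf €6.74: grocery items → 0% + 0% city = 0% → €0.00
Total tax = €17.39 + €2.88 + €1.59 + €0.38 + €0.83 + €2.46 = €25.53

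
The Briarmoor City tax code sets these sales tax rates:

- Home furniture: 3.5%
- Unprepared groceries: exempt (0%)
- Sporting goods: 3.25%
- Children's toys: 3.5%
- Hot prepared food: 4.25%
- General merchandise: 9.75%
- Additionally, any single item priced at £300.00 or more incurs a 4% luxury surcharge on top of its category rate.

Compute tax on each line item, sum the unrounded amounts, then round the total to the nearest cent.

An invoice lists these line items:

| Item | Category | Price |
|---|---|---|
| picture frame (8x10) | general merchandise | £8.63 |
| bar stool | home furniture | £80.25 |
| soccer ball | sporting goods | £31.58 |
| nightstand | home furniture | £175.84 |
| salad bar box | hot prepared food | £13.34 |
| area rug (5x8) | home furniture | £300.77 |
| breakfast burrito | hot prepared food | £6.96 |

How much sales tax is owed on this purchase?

Picture frame (8x10) £8.63: general merchandise → 9.75% → £0.841425
Bar stool £80.25: home furniture → 3.5% → £2.80875
Soccer ball £31.58: sporting goods → 3.25% → £1.02635
Nightstand £175.84: home furniture → 3.5% → £6.1544
Salad bar box £13.34: hot prepared food → 4.25% → £0.56695
Area rug (5x8) £300.77: home furniture → 3.5% + 4% surcharge = 7.5% → £22.55775
Breakfast burrito £6.96: hot prepared food → 4.25% → £0.2958
Unrounded tax sum = £34.251425 → £34.25

£34.25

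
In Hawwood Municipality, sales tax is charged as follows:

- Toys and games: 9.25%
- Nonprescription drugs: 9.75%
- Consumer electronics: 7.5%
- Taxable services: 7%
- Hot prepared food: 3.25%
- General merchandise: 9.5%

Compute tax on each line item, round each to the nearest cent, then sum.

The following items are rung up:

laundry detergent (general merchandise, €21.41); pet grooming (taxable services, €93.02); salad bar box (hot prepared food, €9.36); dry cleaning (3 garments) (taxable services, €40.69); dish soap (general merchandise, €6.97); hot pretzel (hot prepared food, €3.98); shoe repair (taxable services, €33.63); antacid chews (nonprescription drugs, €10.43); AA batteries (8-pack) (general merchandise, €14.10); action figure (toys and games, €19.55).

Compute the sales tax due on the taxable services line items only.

Pet grooming €93.02: taxable services → 7% → €6.51
Dry cleaning (3 garments) €40.69: taxable services → 7% → €2.85
Shoe repair €33.63: taxable services → 7% → €2.35
Tax on taxable services = €6.51 + €2.85 + €2.35 = €11.71

€11.71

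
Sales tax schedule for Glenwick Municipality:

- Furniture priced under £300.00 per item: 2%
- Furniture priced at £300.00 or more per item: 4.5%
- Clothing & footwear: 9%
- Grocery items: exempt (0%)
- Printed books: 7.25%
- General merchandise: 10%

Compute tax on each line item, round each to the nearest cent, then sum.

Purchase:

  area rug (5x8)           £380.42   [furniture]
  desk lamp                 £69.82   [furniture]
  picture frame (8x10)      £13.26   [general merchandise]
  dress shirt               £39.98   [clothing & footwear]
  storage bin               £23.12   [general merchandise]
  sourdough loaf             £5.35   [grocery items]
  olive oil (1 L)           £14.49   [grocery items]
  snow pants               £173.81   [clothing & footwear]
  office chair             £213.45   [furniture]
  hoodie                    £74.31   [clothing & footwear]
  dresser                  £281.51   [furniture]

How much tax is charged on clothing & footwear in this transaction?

£25.93

Dress shirt £39.98: clothing & footwear → 9% → £3.60
Snow pants £173.81: clothing & footwear → 9% → £15.64
Hoodie £74.31: clothing & footwear → 9% → £6.69
Tax on clothing & footwear = £3.60 + £15.64 + £6.69 = £25.93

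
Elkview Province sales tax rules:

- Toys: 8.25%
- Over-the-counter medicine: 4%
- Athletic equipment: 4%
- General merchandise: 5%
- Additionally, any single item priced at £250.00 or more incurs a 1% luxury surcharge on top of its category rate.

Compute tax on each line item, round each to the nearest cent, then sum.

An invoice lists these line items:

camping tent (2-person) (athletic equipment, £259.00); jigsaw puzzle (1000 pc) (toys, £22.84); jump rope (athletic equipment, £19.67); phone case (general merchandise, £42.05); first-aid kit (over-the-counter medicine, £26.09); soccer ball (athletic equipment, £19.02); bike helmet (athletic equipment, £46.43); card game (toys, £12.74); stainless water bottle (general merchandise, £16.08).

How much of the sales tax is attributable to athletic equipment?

£16.36

Camping tent (2-person) £259.00: athletic equipment → 4% + 1% surcharge = 5% → £12.95
Jump rope £19.67: athletic equipment → 4% → £0.79
Soccer ball £19.02: athletic equipment → 4% → £0.76
Bike helmet £46.43: athletic equipment → 4% → £1.86
Tax on athletic equipment = £12.95 + £0.79 + £0.76 + £1.86 = £16.36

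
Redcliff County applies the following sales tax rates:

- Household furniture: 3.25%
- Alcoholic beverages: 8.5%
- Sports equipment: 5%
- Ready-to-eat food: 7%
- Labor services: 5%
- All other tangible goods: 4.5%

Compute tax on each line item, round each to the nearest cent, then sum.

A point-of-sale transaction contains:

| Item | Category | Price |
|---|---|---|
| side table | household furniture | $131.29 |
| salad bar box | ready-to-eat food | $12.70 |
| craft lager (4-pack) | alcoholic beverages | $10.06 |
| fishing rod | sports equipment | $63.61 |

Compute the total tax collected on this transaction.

$9.20

Side table $131.29: household furniture → 3.25% → $4.27
Salad bar box $12.70: ready-to-eat food → 7% → $0.89
Craft lager (4-pack) $10.06: alcoholic beverages → 8.5% → $0.86
Fishing rod $63.61: sports equipment → 5% → $3.18
Total tax = $4.27 + $0.89 + $0.86 + $3.18 = $9.20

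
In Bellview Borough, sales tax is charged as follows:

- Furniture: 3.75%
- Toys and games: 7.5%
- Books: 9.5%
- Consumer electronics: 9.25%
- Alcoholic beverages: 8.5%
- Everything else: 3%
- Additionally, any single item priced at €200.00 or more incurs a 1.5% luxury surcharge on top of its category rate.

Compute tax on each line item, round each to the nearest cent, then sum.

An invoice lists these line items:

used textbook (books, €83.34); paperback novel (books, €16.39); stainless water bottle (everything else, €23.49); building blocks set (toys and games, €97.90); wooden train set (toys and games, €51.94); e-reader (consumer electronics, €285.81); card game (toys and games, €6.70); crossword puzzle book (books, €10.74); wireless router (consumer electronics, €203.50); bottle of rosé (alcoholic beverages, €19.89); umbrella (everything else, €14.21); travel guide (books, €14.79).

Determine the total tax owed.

€79.07

Used textbook €83.34: books → 9.5% → €7.92
Paperback novel €16.39: books → 9.5% → €1.56
Stainless water bottle €23.49: everything else → 3% → €0.70
Building blocks set €97.90: toys and games → 7.5% → €7.34
Wooden train set €51.94: toys and games → 7.5% → €3.90
E-reader €285.81: consumer electronics → 9.25% + 1.5% surcharge = 10.75% → €30.72
Card game €6.70: toys and games → 7.5% → €0.50
Crossword puzzle book €10.74: books → 9.5% → €1.02
Wireless router €203.50: consumer electronics → 9.25% + 1.5% surcharge = 10.75% → €21.88
Bottle of rosé €19.89: alcoholic beverages → 8.5% → €1.69
Umbrella €14.21: everything else → 3% → €0.43
Travel guide €14.79: books → 9.5% → €1.41
Total tax = €7.92 + €1.56 + €0.70 + €7.34 + €3.90 + €30.72 + €0.50 + €1.02 + €21.88 + €1.69 + €0.43 + €1.41 = €79.07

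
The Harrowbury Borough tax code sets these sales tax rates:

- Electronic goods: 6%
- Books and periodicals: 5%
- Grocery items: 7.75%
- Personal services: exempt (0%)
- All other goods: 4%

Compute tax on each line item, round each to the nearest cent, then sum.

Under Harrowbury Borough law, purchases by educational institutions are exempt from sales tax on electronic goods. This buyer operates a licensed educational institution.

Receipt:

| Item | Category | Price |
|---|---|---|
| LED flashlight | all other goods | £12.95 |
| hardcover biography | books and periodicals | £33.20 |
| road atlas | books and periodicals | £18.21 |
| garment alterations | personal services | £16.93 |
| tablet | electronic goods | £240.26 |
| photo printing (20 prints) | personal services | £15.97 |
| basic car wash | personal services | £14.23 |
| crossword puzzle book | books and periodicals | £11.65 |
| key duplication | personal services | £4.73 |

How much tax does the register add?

£3.67

LED flashlight £12.95: all other goods → 4% → £0.52
Hardcover biography £33.20: books and periodicals → 5% → £1.66
Road atlas £18.21: books and periodicals → 5% → £0.91
Garment alterations £16.93: personal services → 0% → £0.00
Tablet £240.26: electronic goods, buyer-exempt → 0% → £0.00
Photo printing (20 prints) £15.97: personal services → 0% → £0.00
Basic car wash £14.23: personal services → 0% → £0.00
Crossword puzzle book £11.65: books and periodicals → 5% → £0.58
Key duplication £4.73: personal services → 0% → £0.00
Total tax = £0.52 + £1.66 + £0.91 + £0.58 = £3.67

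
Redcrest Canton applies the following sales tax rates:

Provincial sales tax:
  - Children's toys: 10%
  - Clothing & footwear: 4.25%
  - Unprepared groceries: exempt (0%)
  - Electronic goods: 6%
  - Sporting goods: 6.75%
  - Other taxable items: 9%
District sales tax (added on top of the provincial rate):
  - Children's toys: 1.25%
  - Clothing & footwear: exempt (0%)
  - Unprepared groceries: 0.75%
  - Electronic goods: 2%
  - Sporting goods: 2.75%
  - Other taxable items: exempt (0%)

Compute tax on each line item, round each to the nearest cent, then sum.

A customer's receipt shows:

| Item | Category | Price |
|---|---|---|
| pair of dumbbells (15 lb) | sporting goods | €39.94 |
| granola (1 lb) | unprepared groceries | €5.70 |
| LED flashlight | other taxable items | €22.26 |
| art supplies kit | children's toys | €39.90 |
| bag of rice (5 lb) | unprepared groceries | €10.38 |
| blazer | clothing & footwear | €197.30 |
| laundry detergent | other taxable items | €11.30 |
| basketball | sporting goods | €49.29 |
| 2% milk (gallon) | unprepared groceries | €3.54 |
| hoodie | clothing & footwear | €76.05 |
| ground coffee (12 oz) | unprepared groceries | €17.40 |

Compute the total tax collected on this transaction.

Pair of dumbbells (15 lb) €39.94: sporting goods → 6.75% + 2.75% district = 9.5% → €3.79
Granola (1 lb) €5.70: unprepared groceries → 0% + 0.75% district = 0.75% → €0.04
LED flashlight €22.26: other taxable items → 9% + 0% district = 9% → €2.00
Art supplies kit €39.90: children's toys → 10% + 1.25% district = 11.25% → €4.49
Bag of rice (5 lb) €10.38: unprepared groceries → 0% + 0.75% district = 0.75% → €0.08
Blazer €197.30: clothing & footwear → 4.25% + 0% district = 4.25% → €8.39
Laundry detergent €11.30: other taxable items → 9% + 0% district = 9% → €1.02
Basketball €49.29: sporting goods → 6.75% + 2.75% district = 9.5% → €4.68
2% milk (gallon) €3.54: unprepared groceries → 0% + 0.75% district = 0.75% → €0.03
Hoodie €76.05: clothing & footwear → 4.25% + 0% district = 4.25% → €3.23
Ground coffee (12 oz) €17.40: unprepared groceries → 0% + 0.75% district = 0.75% → €0.13
Total tax = €3.79 + €0.04 + €2.00 + €4.49 + €0.08 + €8.39 + €1.02 + €4.68 + €0.03 + €3.23 + €0.13 = €27.88

€27.88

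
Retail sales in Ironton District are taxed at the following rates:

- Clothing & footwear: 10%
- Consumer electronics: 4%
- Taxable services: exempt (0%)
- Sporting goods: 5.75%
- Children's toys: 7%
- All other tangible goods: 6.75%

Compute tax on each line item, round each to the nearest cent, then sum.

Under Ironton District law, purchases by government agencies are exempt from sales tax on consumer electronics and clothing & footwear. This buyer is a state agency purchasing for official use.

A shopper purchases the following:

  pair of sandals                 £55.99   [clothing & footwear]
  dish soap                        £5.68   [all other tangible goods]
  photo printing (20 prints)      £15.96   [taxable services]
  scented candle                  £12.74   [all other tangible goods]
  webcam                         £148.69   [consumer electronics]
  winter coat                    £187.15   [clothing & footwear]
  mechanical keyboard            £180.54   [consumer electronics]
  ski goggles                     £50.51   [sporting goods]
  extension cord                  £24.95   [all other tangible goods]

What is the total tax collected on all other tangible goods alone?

Dish soap £5.68: all other tangible goods → 6.75% → £0.38
Scented candle £12.74: all other tangible goods → 6.75% → £0.86
Extension cord £24.95: all other tangible goods → 6.75% → £1.68
Tax on all other tangible goods = £0.38 + £0.86 + £1.68 = £2.92

£2.92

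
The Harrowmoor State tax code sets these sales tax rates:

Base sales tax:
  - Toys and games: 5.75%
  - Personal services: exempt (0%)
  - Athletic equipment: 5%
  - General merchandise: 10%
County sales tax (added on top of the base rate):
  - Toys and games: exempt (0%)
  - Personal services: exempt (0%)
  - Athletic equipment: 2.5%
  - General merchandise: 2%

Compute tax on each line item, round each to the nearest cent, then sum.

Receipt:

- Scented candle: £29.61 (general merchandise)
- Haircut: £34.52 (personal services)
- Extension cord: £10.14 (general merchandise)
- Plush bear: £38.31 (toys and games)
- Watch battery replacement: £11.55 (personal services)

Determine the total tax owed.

Scented candle £29.61: general merchandise → 10% + 2% county = 12% → £3.55
Haircut £34.52: personal services → 0% + 0% county = 0% → £0.00
Extension cord £10.14: general merchandise → 10% + 2% county = 12% → £1.22
Plush bear £38.31: toys and games → 5.75% + 0% county = 5.75% → £2.20
Watch battery replacement £11.55: personal services → 0% + 0% county = 0% → £0.00
Total tax = £3.55 + £1.22 + £2.20 = £6.97

£6.97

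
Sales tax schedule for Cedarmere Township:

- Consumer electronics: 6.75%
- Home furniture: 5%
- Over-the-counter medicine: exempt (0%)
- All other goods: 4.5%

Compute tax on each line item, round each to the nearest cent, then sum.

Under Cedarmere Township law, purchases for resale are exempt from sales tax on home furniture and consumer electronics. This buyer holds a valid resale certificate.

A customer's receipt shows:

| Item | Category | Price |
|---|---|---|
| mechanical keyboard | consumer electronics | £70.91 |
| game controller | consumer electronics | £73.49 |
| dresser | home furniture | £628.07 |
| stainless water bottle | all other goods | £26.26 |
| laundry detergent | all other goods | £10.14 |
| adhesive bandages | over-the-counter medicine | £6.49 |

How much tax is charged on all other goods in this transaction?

£1.64

Stainless water bottle £26.26: all other goods → 4.5% → £1.18
Laundry detergent £10.14: all other goods → 4.5% → £0.46
Tax on all other goods = £1.18 + £0.46 = £1.64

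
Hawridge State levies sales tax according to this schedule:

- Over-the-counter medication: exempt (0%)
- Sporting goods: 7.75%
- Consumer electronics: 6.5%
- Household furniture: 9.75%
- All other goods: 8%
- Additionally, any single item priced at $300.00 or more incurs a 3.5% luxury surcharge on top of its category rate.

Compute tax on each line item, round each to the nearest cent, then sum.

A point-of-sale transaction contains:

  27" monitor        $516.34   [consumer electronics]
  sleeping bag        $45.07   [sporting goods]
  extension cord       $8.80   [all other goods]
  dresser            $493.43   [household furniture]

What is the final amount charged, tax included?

$1184.84

27" monitor $516.34: consumer electronics → 6.5% + 3.5% surcharge = 10% → $51.63
Sleeping bag $45.07: sporting goods → 7.75% → $3.49
Extension cord $8.80: all other goods → 8% → $0.70
Dresser $493.43: household furniture → 9.75% + 3.5% surcharge = 13.25% → $65.38
Subtotal = $1063.64; tax = $121.20; total due = $1184.84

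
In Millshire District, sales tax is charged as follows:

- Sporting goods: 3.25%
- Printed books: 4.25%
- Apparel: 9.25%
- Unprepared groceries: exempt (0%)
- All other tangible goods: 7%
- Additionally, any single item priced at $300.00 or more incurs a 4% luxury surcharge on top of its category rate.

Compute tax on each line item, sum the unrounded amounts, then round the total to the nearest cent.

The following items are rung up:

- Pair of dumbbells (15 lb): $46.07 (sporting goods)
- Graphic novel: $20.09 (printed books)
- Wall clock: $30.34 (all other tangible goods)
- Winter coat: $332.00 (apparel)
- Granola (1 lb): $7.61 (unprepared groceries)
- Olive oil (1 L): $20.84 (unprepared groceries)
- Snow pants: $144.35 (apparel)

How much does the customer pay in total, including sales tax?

Pair of dumbbells (15 lb) $46.07: sporting goods → 3.25% → $1.497275
Graphic novel $20.09: printed books → 4.25% → $0.853825
Wall clock $30.34: all other tangible goods → 7% → $2.1238
Winter coat $332.00: apparel → 9.25% + 4% surcharge = 13.25% → $43.99
Granola (1 lb) $7.61: unprepared groceries → 0% → $0.00
Olive oil (1 L) $20.84: unprepared groceries → 0% → $0.00
Snow pants $144.35: apparel → 9.25% → $13.352375
Subtotal = $601.30; unrounded tax = $61.817275 → $61.82; total due = $663.12

$663.12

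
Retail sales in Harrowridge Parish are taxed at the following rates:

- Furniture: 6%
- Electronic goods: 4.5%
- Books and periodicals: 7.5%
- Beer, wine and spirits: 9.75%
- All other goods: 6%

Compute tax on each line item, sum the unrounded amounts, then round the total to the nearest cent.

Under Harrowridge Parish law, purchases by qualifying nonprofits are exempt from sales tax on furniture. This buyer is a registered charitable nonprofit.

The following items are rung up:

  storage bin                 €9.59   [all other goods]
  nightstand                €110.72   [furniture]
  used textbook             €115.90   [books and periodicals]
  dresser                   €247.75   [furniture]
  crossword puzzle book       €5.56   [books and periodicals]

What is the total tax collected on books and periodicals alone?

Used textbook €115.90: books and periodicals → 7.5% → €8.6925
Crossword puzzle book €5.56: books and periodicals → 7.5% → €0.417
Tax on books and periodicals: unrounded sum = €9.1095 → €9.11

€9.11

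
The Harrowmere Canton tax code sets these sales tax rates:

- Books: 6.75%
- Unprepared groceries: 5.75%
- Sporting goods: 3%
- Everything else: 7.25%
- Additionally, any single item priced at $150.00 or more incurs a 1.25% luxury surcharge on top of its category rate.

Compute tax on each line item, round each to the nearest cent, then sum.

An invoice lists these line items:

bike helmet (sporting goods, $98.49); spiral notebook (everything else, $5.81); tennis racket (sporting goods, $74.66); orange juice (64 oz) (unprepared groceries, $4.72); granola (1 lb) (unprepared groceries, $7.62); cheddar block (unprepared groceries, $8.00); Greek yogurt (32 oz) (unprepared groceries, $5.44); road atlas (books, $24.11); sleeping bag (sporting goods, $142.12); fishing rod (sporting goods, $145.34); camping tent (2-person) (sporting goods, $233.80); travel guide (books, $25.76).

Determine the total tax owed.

$29.02

Bike helmet $98.49: sporting goods → 3% → $2.95
Spiral notebook $5.81: everything else → 7.25% → $0.42
Tennis racket $74.66: sporting goods → 3% → $2.24
Orange juice (64 oz) $4.72: unprepared groceries → 5.75% → $0.27
Granola (1 lb) $7.62: unprepared groceries → 5.75% → $0.44
Cheddar block $8.00: unprepared groceries → 5.75% → $0.46
Greek yogurt (32 oz) $5.44: unprepared groceries → 5.75% → $0.31
Road atlas $24.11: books → 6.75% → $1.63
Sleeping bag $142.12: sporting goods → 3% → $4.26
Fishing rod $145.34: sporting goods → 3% → $4.36
Camping tent (2-person) $233.80: sporting goods → 3% + 1.25% surcharge = 4.25% → $9.94
Travel guide $25.76: books → 6.75% → $1.74
Total tax = $2.95 + $0.42 + $2.24 + $0.27 + $0.44 + $0.46 + $0.31 + $1.63 + $4.26 + $4.36 + $9.94 + $1.74 = $29.02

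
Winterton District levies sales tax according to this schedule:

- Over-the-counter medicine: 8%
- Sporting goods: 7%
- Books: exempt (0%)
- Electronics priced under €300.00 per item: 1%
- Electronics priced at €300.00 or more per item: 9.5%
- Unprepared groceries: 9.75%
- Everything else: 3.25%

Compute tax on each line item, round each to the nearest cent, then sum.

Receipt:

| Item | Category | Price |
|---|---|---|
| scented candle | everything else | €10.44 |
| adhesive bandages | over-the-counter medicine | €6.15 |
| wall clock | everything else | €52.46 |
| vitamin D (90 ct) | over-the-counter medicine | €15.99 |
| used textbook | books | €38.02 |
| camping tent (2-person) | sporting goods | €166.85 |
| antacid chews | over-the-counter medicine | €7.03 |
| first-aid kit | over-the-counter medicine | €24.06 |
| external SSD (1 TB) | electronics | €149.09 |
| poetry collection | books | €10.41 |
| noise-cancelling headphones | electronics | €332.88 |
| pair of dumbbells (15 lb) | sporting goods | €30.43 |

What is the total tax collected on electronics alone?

External SSD (1 TB) €149.09: electronics, under €300.00 → 1% → €1.49
Noise-cancelling headphones €332.88: electronics, €300.00 or more → 9.5% → €31.62
Tax on electronics = €1.49 + €31.62 = €33.11

€33.11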